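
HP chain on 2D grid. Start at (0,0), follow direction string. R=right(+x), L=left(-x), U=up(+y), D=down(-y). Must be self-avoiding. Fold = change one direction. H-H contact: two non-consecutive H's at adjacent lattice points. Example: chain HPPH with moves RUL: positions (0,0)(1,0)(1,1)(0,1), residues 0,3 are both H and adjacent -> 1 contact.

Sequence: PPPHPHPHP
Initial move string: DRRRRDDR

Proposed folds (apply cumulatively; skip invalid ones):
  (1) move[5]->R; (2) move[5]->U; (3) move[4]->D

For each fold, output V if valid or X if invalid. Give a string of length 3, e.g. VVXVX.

Initial: DRRRRDDR -> [(0, 0), (0, -1), (1, -1), (2, -1), (3, -1), (4, -1), (4, -2), (4, -3), (5, -3)]
Fold 1: move[5]->R => DRRRRRDR VALID
Fold 2: move[5]->U => DRRRRUDR INVALID (collision), skipped
Fold 3: move[4]->D => DRRRDRDR VALID

Answer: VXV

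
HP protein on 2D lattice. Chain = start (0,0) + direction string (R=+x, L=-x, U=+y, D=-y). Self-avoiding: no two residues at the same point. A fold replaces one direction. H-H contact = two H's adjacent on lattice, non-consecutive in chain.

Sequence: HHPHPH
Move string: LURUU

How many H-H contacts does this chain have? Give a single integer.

Positions: [(0, 0), (-1, 0), (-1, 1), (0, 1), (0, 2), (0, 3)]
H-H contact: residue 0 @(0,0) - residue 3 @(0, 1)

Answer: 1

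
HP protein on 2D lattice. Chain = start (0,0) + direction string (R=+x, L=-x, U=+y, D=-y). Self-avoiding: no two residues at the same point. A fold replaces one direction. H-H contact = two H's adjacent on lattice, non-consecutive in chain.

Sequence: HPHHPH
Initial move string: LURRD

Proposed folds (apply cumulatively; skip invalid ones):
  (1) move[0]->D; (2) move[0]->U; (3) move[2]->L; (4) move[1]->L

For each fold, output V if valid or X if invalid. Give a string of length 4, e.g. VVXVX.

Answer: XVXX

Derivation:
Initial: LURRD -> [(0, 0), (-1, 0), (-1, 1), (0, 1), (1, 1), (1, 0)]
Fold 1: move[0]->D => DURRD INVALID (collision), skipped
Fold 2: move[0]->U => UURRD VALID
Fold 3: move[2]->L => UULRD INVALID (collision), skipped
Fold 4: move[1]->L => ULRRD INVALID (collision), skipped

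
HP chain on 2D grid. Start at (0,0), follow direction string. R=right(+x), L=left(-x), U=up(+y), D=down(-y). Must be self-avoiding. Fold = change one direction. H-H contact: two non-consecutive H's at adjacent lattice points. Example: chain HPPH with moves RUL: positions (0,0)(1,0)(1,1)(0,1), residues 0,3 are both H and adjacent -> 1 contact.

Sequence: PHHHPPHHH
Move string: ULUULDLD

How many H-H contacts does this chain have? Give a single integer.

Answer: 1

Derivation:
Positions: [(0, 0), (0, 1), (-1, 1), (-1, 2), (-1, 3), (-2, 3), (-2, 2), (-3, 2), (-3, 1)]
H-H contact: residue 3 @(-1,2) - residue 6 @(-2, 2)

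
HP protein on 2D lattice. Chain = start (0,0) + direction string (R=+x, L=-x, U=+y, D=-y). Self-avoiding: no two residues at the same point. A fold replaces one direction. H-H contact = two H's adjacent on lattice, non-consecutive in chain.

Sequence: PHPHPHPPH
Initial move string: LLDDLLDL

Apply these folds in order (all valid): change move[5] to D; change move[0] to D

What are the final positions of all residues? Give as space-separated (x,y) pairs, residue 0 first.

Initial moves: LLDDLLDL
Fold: move[5]->D => LLDDLDDL (positions: [(0, 0), (-1, 0), (-2, 0), (-2, -1), (-2, -2), (-3, -2), (-3, -3), (-3, -4), (-4, -4)])
Fold: move[0]->D => DLDDLDDL (positions: [(0, 0), (0, -1), (-1, -1), (-1, -2), (-1, -3), (-2, -3), (-2, -4), (-2, -5), (-3, -5)])

Answer: (0,0) (0,-1) (-1,-1) (-1,-2) (-1,-3) (-2,-3) (-2,-4) (-2,-5) (-3,-5)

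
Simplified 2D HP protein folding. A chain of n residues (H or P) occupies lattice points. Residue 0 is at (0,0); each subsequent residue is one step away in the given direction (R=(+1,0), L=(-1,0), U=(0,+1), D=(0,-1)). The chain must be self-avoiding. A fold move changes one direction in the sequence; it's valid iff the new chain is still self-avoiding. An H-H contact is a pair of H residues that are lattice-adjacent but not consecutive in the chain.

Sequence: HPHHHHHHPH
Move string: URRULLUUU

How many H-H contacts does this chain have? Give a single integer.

Answer: 1

Derivation:
Positions: [(0, 0), (0, 1), (1, 1), (2, 1), (2, 2), (1, 2), (0, 2), (0, 3), (0, 4), (0, 5)]
H-H contact: residue 2 @(1,1) - residue 5 @(1, 2)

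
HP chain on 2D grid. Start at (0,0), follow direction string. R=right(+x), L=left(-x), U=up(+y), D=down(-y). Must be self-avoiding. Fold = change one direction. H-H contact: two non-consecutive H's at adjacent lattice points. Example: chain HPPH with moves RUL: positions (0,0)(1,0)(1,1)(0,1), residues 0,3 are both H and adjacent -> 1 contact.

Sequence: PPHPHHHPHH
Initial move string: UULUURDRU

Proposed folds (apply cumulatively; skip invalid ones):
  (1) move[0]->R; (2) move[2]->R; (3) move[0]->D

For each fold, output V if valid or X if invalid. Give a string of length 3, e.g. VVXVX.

Initial: UULUURDRU -> [(0, 0), (0, 1), (0, 2), (-1, 2), (-1, 3), (-1, 4), (0, 4), (0, 3), (1, 3), (1, 4)]
Fold 1: move[0]->R => RULUURDRU VALID
Fold 2: move[2]->R => RURUURDRU VALID
Fold 3: move[0]->D => DURUURDRU INVALID (collision), skipped

Answer: VVX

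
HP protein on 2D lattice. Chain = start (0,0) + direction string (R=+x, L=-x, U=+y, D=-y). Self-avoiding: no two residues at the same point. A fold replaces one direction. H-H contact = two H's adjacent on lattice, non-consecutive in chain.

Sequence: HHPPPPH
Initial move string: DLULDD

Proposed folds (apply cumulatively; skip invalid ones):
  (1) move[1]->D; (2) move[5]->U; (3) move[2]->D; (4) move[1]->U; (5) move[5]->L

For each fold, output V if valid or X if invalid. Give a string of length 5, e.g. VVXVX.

Initial: DLULDD -> [(0, 0), (0, -1), (-1, -1), (-1, 0), (-2, 0), (-2, -1), (-2, -2)]
Fold 1: move[1]->D => DDULDD INVALID (collision), skipped
Fold 2: move[5]->U => DLULDU INVALID (collision), skipped
Fold 3: move[2]->D => DLDLDD VALID
Fold 4: move[1]->U => DUDLDD INVALID (collision), skipped
Fold 5: move[5]->L => DLDLDL VALID

Answer: XXVXV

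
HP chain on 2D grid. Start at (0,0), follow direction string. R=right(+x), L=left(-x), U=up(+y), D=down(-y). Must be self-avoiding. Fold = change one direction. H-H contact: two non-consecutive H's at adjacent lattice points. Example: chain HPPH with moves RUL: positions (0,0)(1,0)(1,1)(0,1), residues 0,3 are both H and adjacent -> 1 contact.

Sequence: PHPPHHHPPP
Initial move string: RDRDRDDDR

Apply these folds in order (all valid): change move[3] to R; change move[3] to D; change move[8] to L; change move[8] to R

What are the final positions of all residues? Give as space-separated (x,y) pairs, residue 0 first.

Answer: (0,0) (1,0) (1,-1) (2,-1) (2,-2) (3,-2) (3,-3) (3,-4) (3,-5) (4,-5)

Derivation:
Initial moves: RDRDRDDDR
Fold: move[3]->R => RDRRRDDDR (positions: [(0, 0), (1, 0), (1, -1), (2, -1), (3, -1), (4, -1), (4, -2), (4, -3), (4, -4), (5, -4)])
Fold: move[3]->D => RDRDRDDDR (positions: [(0, 0), (1, 0), (1, -1), (2, -1), (2, -2), (3, -2), (3, -3), (3, -4), (3, -5), (4, -5)])
Fold: move[8]->L => RDRDRDDDL (positions: [(0, 0), (1, 0), (1, -1), (2, -1), (2, -2), (3, -2), (3, -3), (3, -4), (3, -5), (2, -5)])
Fold: move[8]->R => RDRDRDDDR (positions: [(0, 0), (1, 0), (1, -1), (2, -1), (2, -2), (3, -2), (3, -3), (3, -4), (3, -5), (4, -5)])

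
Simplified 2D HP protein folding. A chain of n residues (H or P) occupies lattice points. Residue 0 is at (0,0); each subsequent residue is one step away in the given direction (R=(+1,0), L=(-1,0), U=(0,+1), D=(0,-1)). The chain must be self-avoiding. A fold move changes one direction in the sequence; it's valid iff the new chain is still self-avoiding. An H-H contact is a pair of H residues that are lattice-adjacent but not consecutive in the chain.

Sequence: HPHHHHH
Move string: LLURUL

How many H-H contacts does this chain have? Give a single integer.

Answer: 1

Derivation:
Positions: [(0, 0), (-1, 0), (-2, 0), (-2, 1), (-1, 1), (-1, 2), (-2, 2)]
H-H contact: residue 3 @(-2,1) - residue 6 @(-2, 2)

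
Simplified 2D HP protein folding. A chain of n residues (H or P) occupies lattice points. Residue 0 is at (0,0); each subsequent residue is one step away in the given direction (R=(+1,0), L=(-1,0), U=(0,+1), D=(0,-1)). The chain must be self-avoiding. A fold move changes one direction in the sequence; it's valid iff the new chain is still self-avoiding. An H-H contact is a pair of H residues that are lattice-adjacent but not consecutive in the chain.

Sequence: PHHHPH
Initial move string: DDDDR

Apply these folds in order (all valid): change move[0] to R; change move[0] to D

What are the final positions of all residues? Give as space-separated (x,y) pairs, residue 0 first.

Initial moves: DDDDR
Fold: move[0]->R => RDDDR (positions: [(0, 0), (1, 0), (1, -1), (1, -2), (1, -3), (2, -3)])
Fold: move[0]->D => DDDDR (positions: [(0, 0), (0, -1), (0, -2), (0, -3), (0, -4), (1, -4)])

Answer: (0,0) (0,-1) (0,-2) (0,-3) (0,-4) (1,-4)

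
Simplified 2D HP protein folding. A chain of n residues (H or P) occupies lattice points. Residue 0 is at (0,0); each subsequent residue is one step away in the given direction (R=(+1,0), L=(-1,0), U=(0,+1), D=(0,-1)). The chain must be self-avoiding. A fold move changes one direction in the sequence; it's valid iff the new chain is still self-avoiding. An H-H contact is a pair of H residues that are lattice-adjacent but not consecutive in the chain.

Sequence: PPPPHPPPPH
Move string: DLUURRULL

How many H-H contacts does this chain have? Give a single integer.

Answer: 1

Derivation:
Positions: [(0, 0), (0, -1), (-1, -1), (-1, 0), (-1, 1), (0, 1), (1, 1), (1, 2), (0, 2), (-1, 2)]
H-H contact: residue 4 @(-1,1) - residue 9 @(-1, 2)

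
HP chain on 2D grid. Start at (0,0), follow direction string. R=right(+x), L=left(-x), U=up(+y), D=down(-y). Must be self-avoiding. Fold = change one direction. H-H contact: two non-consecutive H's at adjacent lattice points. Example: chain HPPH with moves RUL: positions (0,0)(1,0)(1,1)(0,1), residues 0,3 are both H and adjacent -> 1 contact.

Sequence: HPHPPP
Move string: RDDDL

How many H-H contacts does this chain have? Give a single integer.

Answer: 0

Derivation:
Positions: [(0, 0), (1, 0), (1, -1), (1, -2), (1, -3), (0, -3)]
No H-H contacts found.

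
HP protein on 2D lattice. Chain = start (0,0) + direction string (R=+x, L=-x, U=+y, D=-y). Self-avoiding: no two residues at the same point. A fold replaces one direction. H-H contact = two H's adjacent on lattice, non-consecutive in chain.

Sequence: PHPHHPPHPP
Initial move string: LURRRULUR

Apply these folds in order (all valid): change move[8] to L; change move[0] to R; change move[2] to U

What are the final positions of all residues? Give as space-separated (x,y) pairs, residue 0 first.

Answer: (0,0) (1,0) (1,1) (1,2) (2,2) (3,2) (3,3) (2,3) (2,4) (1,4)

Derivation:
Initial moves: LURRRULUR
Fold: move[8]->L => LURRRULUL (positions: [(0, 0), (-1, 0), (-1, 1), (0, 1), (1, 1), (2, 1), (2, 2), (1, 2), (1, 3), (0, 3)])
Fold: move[0]->R => RURRRULUL (positions: [(0, 0), (1, 0), (1, 1), (2, 1), (3, 1), (4, 1), (4, 2), (3, 2), (3, 3), (2, 3)])
Fold: move[2]->U => RUURRULUL (positions: [(0, 0), (1, 0), (1, 1), (1, 2), (2, 2), (3, 2), (3, 3), (2, 3), (2, 4), (1, 4)])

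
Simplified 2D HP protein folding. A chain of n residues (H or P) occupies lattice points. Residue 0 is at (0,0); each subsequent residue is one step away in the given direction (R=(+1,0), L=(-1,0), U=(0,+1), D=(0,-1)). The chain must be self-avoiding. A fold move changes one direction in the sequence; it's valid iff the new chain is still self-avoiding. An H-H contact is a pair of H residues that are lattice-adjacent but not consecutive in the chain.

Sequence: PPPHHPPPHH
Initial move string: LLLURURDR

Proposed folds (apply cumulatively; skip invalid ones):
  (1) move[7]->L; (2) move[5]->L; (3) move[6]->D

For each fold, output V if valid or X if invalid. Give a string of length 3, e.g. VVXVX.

Answer: XXX

Derivation:
Initial: LLLURURDR -> [(0, 0), (-1, 0), (-2, 0), (-3, 0), (-3, 1), (-2, 1), (-2, 2), (-1, 2), (-1, 1), (0, 1)]
Fold 1: move[7]->L => LLLURURLR INVALID (collision), skipped
Fold 2: move[5]->L => LLLURLRDR INVALID (collision), skipped
Fold 3: move[6]->D => LLLURUDDR INVALID (collision), skipped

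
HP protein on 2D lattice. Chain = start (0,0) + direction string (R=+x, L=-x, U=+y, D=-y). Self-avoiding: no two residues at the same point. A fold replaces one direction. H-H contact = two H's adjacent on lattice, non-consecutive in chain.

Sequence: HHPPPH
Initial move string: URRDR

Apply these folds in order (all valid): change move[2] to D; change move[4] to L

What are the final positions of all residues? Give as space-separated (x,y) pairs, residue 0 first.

Initial moves: URRDR
Fold: move[2]->D => URDDR (positions: [(0, 0), (0, 1), (1, 1), (1, 0), (1, -1), (2, -1)])
Fold: move[4]->L => URDDL (positions: [(0, 0), (0, 1), (1, 1), (1, 0), (1, -1), (0, -1)])

Answer: (0,0) (0,1) (1,1) (1,0) (1,-1) (0,-1)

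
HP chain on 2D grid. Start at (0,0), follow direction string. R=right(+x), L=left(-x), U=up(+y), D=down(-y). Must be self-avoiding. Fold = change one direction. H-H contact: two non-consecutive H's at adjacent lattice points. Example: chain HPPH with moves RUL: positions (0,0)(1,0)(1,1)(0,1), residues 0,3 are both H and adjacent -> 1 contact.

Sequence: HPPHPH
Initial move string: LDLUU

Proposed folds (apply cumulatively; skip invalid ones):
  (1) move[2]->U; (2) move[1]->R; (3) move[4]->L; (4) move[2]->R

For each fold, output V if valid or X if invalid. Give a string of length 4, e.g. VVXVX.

Answer: XXVX

Derivation:
Initial: LDLUU -> [(0, 0), (-1, 0), (-1, -1), (-2, -1), (-2, 0), (-2, 1)]
Fold 1: move[2]->U => LDUUU INVALID (collision), skipped
Fold 2: move[1]->R => LRLUU INVALID (collision), skipped
Fold 3: move[4]->L => LDLUL VALID
Fold 4: move[2]->R => LDRUL INVALID (collision), skipped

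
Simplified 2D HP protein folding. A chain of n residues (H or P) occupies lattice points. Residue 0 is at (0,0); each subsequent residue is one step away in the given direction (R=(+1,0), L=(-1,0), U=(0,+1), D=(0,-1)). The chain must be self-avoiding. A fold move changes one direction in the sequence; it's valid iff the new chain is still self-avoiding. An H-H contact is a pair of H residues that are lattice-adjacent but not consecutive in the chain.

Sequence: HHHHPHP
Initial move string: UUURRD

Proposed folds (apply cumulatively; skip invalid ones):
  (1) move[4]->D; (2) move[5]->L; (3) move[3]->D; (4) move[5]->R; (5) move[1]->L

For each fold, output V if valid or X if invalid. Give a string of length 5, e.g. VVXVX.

Answer: VXXVX

Derivation:
Initial: UUURRD -> [(0, 0), (0, 1), (0, 2), (0, 3), (1, 3), (2, 3), (2, 2)]
Fold 1: move[4]->D => UUURDD VALID
Fold 2: move[5]->L => UUURDL INVALID (collision), skipped
Fold 3: move[3]->D => UUUDDD INVALID (collision), skipped
Fold 4: move[5]->R => UUURDR VALID
Fold 5: move[1]->L => ULURDR INVALID (collision), skipped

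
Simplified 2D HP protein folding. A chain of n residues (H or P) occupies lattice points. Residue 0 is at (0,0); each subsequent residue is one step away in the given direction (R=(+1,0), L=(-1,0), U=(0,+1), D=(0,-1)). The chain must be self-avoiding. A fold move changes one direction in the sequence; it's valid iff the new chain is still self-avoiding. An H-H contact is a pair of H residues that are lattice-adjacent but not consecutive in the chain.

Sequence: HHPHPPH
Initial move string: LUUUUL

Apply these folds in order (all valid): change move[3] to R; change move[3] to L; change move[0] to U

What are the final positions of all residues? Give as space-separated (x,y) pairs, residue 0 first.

Initial moves: LUUUUL
Fold: move[3]->R => LUURUL (positions: [(0, 0), (-1, 0), (-1, 1), (-1, 2), (0, 2), (0, 3), (-1, 3)])
Fold: move[3]->L => LUULUL (positions: [(0, 0), (-1, 0), (-1, 1), (-1, 2), (-2, 2), (-2, 3), (-3, 3)])
Fold: move[0]->U => UUULUL (positions: [(0, 0), (0, 1), (0, 2), (0, 3), (-1, 3), (-1, 4), (-2, 4)])

Answer: (0,0) (0,1) (0,2) (0,3) (-1,3) (-1,4) (-2,4)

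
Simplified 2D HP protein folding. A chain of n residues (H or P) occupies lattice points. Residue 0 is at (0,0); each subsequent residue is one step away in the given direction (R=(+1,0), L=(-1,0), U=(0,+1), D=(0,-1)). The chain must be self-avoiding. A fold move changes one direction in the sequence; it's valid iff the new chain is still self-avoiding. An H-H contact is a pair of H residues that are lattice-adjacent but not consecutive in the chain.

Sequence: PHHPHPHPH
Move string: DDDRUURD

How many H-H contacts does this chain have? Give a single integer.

Positions: [(0, 0), (0, -1), (0, -2), (0, -3), (1, -3), (1, -2), (1, -1), (2, -1), (2, -2)]
H-H contact: residue 1 @(0,-1) - residue 6 @(1, -1)

Answer: 1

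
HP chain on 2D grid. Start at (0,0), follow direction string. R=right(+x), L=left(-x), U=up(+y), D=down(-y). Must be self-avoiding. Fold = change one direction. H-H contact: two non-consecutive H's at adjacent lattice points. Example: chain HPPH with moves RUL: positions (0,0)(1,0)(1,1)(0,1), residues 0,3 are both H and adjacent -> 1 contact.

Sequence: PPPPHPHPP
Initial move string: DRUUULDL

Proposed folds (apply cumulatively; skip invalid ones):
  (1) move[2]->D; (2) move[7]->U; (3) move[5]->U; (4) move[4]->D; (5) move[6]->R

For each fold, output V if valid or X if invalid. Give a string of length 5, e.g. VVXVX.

Initial: DRUUULDL -> [(0, 0), (0, -1), (1, -1), (1, 0), (1, 1), (1, 2), (0, 2), (0, 1), (-1, 1)]
Fold 1: move[2]->D => DRDUULDL INVALID (collision), skipped
Fold 2: move[7]->U => DRUUULDU INVALID (collision), skipped
Fold 3: move[5]->U => DRUUUUDL INVALID (collision), skipped
Fold 4: move[4]->D => DRUUDLDL INVALID (collision), skipped
Fold 5: move[6]->R => DRUUULRL INVALID (collision), skipped

Answer: XXXXX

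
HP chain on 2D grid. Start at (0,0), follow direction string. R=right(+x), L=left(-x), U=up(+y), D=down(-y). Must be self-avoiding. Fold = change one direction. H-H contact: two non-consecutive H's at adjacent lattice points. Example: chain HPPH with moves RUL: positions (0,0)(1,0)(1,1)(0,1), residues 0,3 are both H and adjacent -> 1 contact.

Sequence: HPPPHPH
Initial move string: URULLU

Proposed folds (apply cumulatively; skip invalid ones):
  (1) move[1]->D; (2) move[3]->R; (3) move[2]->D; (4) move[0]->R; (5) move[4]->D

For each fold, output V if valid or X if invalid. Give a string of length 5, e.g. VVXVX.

Answer: XXXVX

Derivation:
Initial: URULLU -> [(0, 0), (0, 1), (1, 1), (1, 2), (0, 2), (-1, 2), (-1, 3)]
Fold 1: move[1]->D => UDULLU INVALID (collision), skipped
Fold 2: move[3]->R => URURLU INVALID (collision), skipped
Fold 3: move[2]->D => URDLLU INVALID (collision), skipped
Fold 4: move[0]->R => RRULLU VALID
Fold 5: move[4]->D => RRULDU INVALID (collision), skipped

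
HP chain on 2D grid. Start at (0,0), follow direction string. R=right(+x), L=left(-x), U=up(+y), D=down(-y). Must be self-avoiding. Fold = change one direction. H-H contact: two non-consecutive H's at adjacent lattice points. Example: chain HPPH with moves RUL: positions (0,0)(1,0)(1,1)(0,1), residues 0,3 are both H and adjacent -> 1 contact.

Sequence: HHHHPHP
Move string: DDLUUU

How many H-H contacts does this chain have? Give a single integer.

Answer: 1

Derivation:
Positions: [(0, 0), (0, -1), (0, -2), (-1, -2), (-1, -1), (-1, 0), (-1, 1)]
H-H contact: residue 0 @(0,0) - residue 5 @(-1, 0)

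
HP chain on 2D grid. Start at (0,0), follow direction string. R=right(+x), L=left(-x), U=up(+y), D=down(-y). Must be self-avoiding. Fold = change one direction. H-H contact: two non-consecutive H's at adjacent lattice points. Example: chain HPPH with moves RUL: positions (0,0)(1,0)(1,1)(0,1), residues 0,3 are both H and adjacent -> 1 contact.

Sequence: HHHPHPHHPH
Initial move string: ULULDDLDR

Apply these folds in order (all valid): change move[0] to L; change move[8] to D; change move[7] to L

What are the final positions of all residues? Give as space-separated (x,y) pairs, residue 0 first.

Initial moves: ULULDDLDR
Fold: move[0]->L => LLULDDLDR (positions: [(0, 0), (-1, 0), (-2, 0), (-2, 1), (-3, 1), (-3, 0), (-3, -1), (-4, -1), (-4, -2), (-3, -2)])
Fold: move[8]->D => LLULDDLDD (positions: [(0, 0), (-1, 0), (-2, 0), (-2, 1), (-3, 1), (-3, 0), (-3, -1), (-4, -1), (-4, -2), (-4, -3)])
Fold: move[7]->L => LLULDDLLD (positions: [(0, 0), (-1, 0), (-2, 0), (-2, 1), (-3, 1), (-3, 0), (-3, -1), (-4, -1), (-5, -1), (-5, -2)])

Answer: (0,0) (-1,0) (-2,0) (-2,1) (-3,1) (-3,0) (-3,-1) (-4,-1) (-5,-1) (-5,-2)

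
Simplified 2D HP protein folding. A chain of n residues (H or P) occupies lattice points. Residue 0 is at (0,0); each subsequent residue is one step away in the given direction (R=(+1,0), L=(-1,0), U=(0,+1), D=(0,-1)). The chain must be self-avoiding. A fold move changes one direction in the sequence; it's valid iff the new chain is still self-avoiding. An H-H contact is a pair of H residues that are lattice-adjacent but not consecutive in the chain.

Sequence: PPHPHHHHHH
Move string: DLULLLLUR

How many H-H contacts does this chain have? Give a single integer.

Answer: 1

Derivation:
Positions: [(0, 0), (0, -1), (-1, -1), (-1, 0), (-2, 0), (-3, 0), (-4, 0), (-5, 0), (-5, 1), (-4, 1)]
H-H contact: residue 6 @(-4,0) - residue 9 @(-4, 1)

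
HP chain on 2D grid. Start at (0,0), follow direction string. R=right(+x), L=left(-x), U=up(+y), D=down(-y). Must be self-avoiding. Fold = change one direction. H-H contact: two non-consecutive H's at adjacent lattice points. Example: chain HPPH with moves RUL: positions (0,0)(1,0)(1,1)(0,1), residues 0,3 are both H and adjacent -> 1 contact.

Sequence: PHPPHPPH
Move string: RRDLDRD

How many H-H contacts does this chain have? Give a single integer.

Positions: [(0, 0), (1, 0), (2, 0), (2, -1), (1, -1), (1, -2), (2, -2), (2, -3)]
H-H contact: residue 1 @(1,0) - residue 4 @(1, -1)

Answer: 1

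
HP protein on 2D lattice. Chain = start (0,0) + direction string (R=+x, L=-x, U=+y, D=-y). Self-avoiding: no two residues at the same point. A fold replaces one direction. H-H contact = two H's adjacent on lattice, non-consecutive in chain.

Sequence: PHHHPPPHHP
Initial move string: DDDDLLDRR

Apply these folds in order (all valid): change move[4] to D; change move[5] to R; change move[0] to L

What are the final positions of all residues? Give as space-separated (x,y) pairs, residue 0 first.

Initial moves: DDDDLLDRR
Fold: move[4]->D => DDDDDLDRR (positions: [(0, 0), (0, -1), (0, -2), (0, -3), (0, -4), (0, -5), (-1, -5), (-1, -6), (0, -6), (1, -6)])
Fold: move[5]->R => DDDDDRDRR (positions: [(0, 0), (0, -1), (0, -2), (0, -3), (0, -4), (0, -5), (1, -5), (1, -6), (2, -6), (3, -6)])
Fold: move[0]->L => LDDDDRDRR (positions: [(0, 0), (-1, 0), (-1, -1), (-1, -2), (-1, -3), (-1, -4), (0, -4), (0, -5), (1, -5), (2, -5)])

Answer: (0,0) (-1,0) (-1,-1) (-1,-2) (-1,-3) (-1,-4) (0,-4) (0,-5) (1,-5) (2,-5)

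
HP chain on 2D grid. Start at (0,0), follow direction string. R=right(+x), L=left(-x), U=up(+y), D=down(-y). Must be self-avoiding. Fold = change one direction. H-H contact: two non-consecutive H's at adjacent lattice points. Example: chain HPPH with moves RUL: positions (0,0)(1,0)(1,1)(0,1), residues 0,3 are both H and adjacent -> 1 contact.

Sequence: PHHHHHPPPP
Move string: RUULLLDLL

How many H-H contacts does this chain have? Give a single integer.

Answer: 0

Derivation:
Positions: [(0, 0), (1, 0), (1, 1), (1, 2), (0, 2), (-1, 2), (-2, 2), (-2, 1), (-3, 1), (-4, 1)]
No H-H contacts found.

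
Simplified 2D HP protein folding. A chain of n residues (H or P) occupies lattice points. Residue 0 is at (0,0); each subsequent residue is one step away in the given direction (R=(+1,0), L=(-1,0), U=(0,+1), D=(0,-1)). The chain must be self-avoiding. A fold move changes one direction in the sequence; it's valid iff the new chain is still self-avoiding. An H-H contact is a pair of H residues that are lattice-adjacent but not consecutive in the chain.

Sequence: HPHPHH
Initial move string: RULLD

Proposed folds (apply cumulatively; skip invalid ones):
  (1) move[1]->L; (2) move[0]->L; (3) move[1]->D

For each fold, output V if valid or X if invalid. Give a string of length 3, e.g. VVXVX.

Initial: RULLD -> [(0, 0), (1, 0), (1, 1), (0, 1), (-1, 1), (-1, 0)]
Fold 1: move[1]->L => RLLLD INVALID (collision), skipped
Fold 2: move[0]->L => LULLD VALID
Fold 3: move[1]->D => LDLLD VALID

Answer: XVV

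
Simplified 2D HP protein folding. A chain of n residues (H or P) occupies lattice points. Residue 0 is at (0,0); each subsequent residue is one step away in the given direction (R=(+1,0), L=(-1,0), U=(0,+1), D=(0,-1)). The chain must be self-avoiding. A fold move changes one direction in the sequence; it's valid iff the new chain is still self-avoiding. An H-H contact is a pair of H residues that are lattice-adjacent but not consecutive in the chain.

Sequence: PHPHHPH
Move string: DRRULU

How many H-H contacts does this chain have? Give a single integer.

Positions: [(0, 0), (0, -1), (1, -1), (2, -1), (2, 0), (1, 0), (1, 1)]
No H-H contacts found.

Answer: 0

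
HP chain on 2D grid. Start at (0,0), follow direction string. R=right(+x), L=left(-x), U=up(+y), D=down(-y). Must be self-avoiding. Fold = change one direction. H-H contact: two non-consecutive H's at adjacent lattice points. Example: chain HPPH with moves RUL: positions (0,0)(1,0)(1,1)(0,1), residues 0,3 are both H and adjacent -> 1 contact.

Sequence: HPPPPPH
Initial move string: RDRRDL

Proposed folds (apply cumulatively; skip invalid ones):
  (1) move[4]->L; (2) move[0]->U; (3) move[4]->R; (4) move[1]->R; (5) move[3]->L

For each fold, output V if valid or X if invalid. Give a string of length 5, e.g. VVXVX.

Answer: XXXVX

Derivation:
Initial: RDRRDL -> [(0, 0), (1, 0), (1, -1), (2, -1), (3, -1), (3, -2), (2, -2)]
Fold 1: move[4]->L => RDRRLL INVALID (collision), skipped
Fold 2: move[0]->U => UDRRDL INVALID (collision), skipped
Fold 3: move[4]->R => RDRRRL INVALID (collision), skipped
Fold 4: move[1]->R => RRRRDL VALID
Fold 5: move[3]->L => RRRLDL INVALID (collision), skipped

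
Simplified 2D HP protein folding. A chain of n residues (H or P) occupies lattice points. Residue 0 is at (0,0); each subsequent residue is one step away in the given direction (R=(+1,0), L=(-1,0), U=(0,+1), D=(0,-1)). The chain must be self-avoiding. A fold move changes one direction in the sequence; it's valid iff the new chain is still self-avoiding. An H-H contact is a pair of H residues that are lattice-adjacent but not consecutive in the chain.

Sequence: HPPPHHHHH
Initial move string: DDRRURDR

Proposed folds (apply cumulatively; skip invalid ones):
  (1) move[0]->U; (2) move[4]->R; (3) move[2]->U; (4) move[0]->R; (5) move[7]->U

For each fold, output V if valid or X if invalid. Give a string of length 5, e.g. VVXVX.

Initial: DDRRURDR -> [(0, 0), (0, -1), (0, -2), (1, -2), (2, -2), (2, -1), (3, -1), (3, -2), (4, -2)]
Fold 1: move[0]->U => UDRRURDR INVALID (collision), skipped
Fold 2: move[4]->R => DDRRRRDR VALID
Fold 3: move[2]->U => DDURRRDR INVALID (collision), skipped
Fold 4: move[0]->R => RDRRRRDR VALID
Fold 5: move[7]->U => RDRRRRDU INVALID (collision), skipped

Answer: XVXVX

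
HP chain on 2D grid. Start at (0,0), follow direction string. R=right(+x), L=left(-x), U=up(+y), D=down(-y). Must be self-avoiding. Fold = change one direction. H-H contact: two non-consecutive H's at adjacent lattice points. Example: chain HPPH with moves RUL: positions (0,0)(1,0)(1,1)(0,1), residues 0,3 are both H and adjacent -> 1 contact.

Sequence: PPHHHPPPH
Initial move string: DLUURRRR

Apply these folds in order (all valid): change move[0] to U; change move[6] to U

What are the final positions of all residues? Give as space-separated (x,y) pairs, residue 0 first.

Initial moves: DLUURRRR
Fold: move[0]->U => ULUURRRR (positions: [(0, 0), (0, 1), (-1, 1), (-1, 2), (-1, 3), (0, 3), (1, 3), (2, 3), (3, 3)])
Fold: move[6]->U => ULUURRUR (positions: [(0, 0), (0, 1), (-1, 1), (-1, 2), (-1, 3), (0, 3), (1, 3), (1, 4), (2, 4)])

Answer: (0,0) (0,1) (-1,1) (-1,2) (-1,3) (0,3) (1,3) (1,4) (2,4)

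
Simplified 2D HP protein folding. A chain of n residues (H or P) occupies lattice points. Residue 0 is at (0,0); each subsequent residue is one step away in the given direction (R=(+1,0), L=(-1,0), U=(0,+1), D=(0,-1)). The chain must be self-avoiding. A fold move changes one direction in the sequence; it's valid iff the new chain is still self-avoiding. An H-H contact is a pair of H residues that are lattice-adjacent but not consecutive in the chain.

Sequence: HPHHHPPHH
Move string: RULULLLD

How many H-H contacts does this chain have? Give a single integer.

Positions: [(0, 0), (1, 0), (1, 1), (0, 1), (0, 2), (-1, 2), (-2, 2), (-3, 2), (-3, 1)]
H-H contact: residue 0 @(0,0) - residue 3 @(0, 1)

Answer: 1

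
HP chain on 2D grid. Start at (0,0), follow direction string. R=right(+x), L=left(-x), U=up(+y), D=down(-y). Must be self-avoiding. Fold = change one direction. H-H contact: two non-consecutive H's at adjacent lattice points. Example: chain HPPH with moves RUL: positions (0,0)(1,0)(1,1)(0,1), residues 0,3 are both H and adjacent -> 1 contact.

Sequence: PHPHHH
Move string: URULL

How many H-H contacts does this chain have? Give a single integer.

Positions: [(0, 0), (0, 1), (1, 1), (1, 2), (0, 2), (-1, 2)]
H-H contact: residue 1 @(0,1) - residue 4 @(0, 2)

Answer: 1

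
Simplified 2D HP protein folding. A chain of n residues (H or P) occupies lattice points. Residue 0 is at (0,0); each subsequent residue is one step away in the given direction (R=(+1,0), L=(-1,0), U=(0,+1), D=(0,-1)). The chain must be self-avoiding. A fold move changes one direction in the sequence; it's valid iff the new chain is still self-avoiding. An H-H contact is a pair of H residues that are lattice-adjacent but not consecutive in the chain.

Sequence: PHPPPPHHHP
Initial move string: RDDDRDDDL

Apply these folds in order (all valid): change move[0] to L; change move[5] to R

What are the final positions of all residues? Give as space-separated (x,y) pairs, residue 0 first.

Answer: (0,0) (-1,0) (-1,-1) (-1,-2) (-1,-3) (0,-3) (1,-3) (1,-4) (1,-5) (0,-5)

Derivation:
Initial moves: RDDDRDDDL
Fold: move[0]->L => LDDDRDDDL (positions: [(0, 0), (-1, 0), (-1, -1), (-1, -2), (-1, -3), (0, -3), (0, -4), (0, -5), (0, -6), (-1, -6)])
Fold: move[5]->R => LDDDRRDDL (positions: [(0, 0), (-1, 0), (-1, -1), (-1, -2), (-1, -3), (0, -3), (1, -3), (1, -4), (1, -5), (0, -5)])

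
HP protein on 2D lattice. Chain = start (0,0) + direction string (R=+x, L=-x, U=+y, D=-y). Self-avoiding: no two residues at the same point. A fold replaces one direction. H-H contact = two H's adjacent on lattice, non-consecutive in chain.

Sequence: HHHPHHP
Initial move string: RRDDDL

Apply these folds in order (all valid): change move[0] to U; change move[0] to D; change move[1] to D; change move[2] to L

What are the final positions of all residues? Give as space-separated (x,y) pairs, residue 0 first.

Answer: (0,0) (0,-1) (0,-2) (-1,-2) (-1,-3) (-1,-4) (-2,-4)

Derivation:
Initial moves: RRDDDL
Fold: move[0]->U => URDDDL (positions: [(0, 0), (0, 1), (1, 1), (1, 0), (1, -1), (1, -2), (0, -2)])
Fold: move[0]->D => DRDDDL (positions: [(0, 0), (0, -1), (1, -1), (1, -2), (1, -3), (1, -4), (0, -4)])
Fold: move[1]->D => DDDDDL (positions: [(0, 0), (0, -1), (0, -2), (0, -3), (0, -4), (0, -5), (-1, -5)])
Fold: move[2]->L => DDLDDL (positions: [(0, 0), (0, -1), (0, -2), (-1, -2), (-1, -3), (-1, -4), (-2, -4)])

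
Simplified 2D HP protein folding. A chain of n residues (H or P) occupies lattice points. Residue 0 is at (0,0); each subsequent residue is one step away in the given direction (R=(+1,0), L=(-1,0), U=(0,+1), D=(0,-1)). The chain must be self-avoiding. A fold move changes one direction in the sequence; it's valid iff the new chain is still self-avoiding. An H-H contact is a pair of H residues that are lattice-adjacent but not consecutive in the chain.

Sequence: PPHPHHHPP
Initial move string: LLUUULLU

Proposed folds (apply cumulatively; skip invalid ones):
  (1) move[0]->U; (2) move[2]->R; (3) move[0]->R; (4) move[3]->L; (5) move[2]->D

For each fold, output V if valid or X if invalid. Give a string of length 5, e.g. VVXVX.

Answer: VXXVV

Derivation:
Initial: LLUUULLU -> [(0, 0), (-1, 0), (-2, 0), (-2, 1), (-2, 2), (-2, 3), (-3, 3), (-4, 3), (-4, 4)]
Fold 1: move[0]->U => ULUUULLU VALID
Fold 2: move[2]->R => ULRUULLU INVALID (collision), skipped
Fold 3: move[0]->R => RLUUULLU INVALID (collision), skipped
Fold 4: move[3]->L => ULULULLU VALID
Fold 5: move[2]->D => ULDLULLU VALID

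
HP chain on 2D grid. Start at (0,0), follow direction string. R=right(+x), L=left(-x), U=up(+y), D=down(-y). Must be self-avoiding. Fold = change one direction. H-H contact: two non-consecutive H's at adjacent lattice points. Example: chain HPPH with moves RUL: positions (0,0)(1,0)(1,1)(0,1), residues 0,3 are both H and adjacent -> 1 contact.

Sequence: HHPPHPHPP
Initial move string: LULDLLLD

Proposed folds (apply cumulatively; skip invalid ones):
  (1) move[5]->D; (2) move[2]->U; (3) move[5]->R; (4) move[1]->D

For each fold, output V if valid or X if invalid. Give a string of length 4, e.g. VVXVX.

Initial: LULDLLLD -> [(0, 0), (-1, 0), (-1, 1), (-2, 1), (-2, 0), (-3, 0), (-4, 0), (-5, 0), (-5, -1)]
Fold 1: move[5]->D => LULDLDLD VALID
Fold 2: move[2]->U => LUUDLDLD INVALID (collision), skipped
Fold 3: move[5]->R => LULDLRLD INVALID (collision), skipped
Fold 4: move[1]->D => LDLDLDLD VALID

Answer: VXXV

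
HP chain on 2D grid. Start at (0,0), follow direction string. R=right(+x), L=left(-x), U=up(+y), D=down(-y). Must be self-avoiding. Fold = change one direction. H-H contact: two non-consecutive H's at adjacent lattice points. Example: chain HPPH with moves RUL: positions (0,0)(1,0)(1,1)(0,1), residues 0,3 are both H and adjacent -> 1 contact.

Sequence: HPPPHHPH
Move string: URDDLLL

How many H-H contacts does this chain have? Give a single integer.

Answer: 1

Derivation:
Positions: [(0, 0), (0, 1), (1, 1), (1, 0), (1, -1), (0, -1), (-1, -1), (-2, -1)]
H-H contact: residue 0 @(0,0) - residue 5 @(0, -1)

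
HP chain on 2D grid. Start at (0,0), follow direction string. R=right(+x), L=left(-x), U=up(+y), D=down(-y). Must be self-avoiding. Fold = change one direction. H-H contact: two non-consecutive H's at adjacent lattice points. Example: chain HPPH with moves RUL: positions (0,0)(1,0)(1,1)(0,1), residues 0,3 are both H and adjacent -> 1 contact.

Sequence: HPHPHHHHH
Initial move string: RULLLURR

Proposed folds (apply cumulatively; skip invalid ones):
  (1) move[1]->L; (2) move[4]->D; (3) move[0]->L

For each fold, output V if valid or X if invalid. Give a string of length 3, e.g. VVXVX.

Initial: RULLLURR -> [(0, 0), (1, 0), (1, 1), (0, 1), (-1, 1), (-2, 1), (-2, 2), (-1, 2), (0, 2)]
Fold 1: move[1]->L => RLLLLURR INVALID (collision), skipped
Fold 2: move[4]->D => RULLDURR INVALID (collision), skipped
Fold 3: move[0]->L => LULLLURR VALID

Answer: XXV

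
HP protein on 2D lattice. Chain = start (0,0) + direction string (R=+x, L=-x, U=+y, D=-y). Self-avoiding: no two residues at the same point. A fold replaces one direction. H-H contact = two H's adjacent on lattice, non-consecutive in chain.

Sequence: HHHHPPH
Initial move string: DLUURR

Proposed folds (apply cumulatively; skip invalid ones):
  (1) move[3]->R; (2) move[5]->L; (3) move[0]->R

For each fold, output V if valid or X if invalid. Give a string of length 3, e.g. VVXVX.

Initial: DLUURR -> [(0, 0), (0, -1), (-1, -1), (-1, 0), (-1, 1), (0, 1), (1, 1)]
Fold 1: move[3]->R => DLURRR INVALID (collision), skipped
Fold 2: move[5]->L => DLUURL INVALID (collision), skipped
Fold 3: move[0]->R => RLUURR INVALID (collision), skipped

Answer: XXX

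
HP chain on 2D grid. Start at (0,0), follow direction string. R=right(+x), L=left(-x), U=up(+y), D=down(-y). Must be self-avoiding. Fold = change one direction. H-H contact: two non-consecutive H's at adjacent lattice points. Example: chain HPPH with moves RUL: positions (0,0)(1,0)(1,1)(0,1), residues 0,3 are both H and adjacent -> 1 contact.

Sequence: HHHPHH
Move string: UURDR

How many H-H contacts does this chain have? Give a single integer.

Answer: 1

Derivation:
Positions: [(0, 0), (0, 1), (0, 2), (1, 2), (1, 1), (2, 1)]
H-H contact: residue 1 @(0,1) - residue 4 @(1, 1)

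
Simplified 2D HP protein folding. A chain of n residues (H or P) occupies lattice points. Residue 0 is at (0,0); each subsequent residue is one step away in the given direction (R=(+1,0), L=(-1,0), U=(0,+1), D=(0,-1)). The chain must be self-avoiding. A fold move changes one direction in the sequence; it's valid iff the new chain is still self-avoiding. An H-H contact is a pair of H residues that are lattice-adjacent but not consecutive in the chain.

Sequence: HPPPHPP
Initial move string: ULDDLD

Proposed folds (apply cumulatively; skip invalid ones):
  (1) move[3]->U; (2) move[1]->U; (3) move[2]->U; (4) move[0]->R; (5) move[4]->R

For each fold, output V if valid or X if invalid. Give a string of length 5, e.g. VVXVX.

Initial: ULDDLD -> [(0, 0), (0, 1), (-1, 1), (-1, 0), (-1, -1), (-2, -1), (-2, -2)]
Fold 1: move[3]->U => ULDULD INVALID (collision), skipped
Fold 2: move[1]->U => UUDDLD INVALID (collision), skipped
Fold 3: move[2]->U => ULUDLD INVALID (collision), skipped
Fold 4: move[0]->R => RLDDLD INVALID (collision), skipped
Fold 5: move[4]->R => ULDDRD VALID

Answer: XXXXV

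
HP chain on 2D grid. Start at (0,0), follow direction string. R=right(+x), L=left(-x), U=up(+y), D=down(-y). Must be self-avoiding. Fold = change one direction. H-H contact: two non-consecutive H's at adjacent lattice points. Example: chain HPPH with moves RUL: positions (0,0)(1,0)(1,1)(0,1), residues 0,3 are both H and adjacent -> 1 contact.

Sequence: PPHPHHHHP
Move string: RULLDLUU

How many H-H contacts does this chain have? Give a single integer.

Positions: [(0, 0), (1, 0), (1, 1), (0, 1), (-1, 1), (-1, 0), (-2, 0), (-2, 1), (-2, 2)]
H-H contact: residue 4 @(-1,1) - residue 7 @(-2, 1)

Answer: 1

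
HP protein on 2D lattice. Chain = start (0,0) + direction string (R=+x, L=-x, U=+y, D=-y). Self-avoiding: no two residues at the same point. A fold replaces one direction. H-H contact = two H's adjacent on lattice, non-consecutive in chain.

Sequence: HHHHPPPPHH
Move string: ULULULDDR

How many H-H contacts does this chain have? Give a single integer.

Answer: 1

Derivation:
Positions: [(0, 0), (0, 1), (-1, 1), (-1, 2), (-2, 2), (-2, 3), (-3, 3), (-3, 2), (-3, 1), (-2, 1)]
H-H contact: residue 2 @(-1,1) - residue 9 @(-2, 1)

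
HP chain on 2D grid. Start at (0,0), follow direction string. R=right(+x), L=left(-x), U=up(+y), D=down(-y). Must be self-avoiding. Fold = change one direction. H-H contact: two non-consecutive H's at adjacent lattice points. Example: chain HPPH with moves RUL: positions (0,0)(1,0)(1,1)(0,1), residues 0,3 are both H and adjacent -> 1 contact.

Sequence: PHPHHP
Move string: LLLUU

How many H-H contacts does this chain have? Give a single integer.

Positions: [(0, 0), (-1, 0), (-2, 0), (-3, 0), (-3, 1), (-3, 2)]
No H-H contacts found.

Answer: 0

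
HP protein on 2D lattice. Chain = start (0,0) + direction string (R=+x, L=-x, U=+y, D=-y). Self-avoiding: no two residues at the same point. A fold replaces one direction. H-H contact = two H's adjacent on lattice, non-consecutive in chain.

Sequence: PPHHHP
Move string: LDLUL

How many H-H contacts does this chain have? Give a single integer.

Positions: [(0, 0), (-1, 0), (-1, -1), (-2, -1), (-2, 0), (-3, 0)]
No H-H contacts found.

Answer: 0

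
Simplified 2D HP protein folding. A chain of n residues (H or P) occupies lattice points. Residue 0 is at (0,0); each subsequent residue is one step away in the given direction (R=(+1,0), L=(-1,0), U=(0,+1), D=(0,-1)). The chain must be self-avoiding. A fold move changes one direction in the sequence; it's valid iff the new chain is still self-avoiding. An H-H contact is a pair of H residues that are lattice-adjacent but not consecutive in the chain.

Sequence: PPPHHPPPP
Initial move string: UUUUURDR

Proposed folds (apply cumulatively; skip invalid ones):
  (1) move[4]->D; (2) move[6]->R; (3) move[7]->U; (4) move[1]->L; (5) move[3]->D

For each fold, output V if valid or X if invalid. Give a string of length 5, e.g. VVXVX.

Initial: UUUUURDR -> [(0, 0), (0, 1), (0, 2), (0, 3), (0, 4), (0, 5), (1, 5), (1, 4), (2, 4)]
Fold 1: move[4]->D => UUUUDRDR INVALID (collision), skipped
Fold 2: move[6]->R => UUUUURRR VALID
Fold 3: move[7]->U => UUUUURRU VALID
Fold 4: move[1]->L => ULUUURRU VALID
Fold 5: move[3]->D => ULUDURRU INVALID (collision), skipped

Answer: XVVVX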